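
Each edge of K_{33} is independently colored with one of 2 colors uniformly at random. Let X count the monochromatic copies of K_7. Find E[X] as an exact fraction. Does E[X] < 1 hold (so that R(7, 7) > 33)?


E[X] = C(33, 7) · 2^{1 − 21} = 4272048 · 2^{−20} = 4272048/1048576.
As a reduced fraction: E[X] = 267003/65536 ≈ 4.074142.
Is E[X] < 1? NO.
Since E[X] ≥ 1, the first-moment bound is inconclusive at n = 33; it does NOT by itself certify R(7, 7) > 33.

E[X] = 267003/65536 ≈ 4.074142; E[X] ≥ 1; first-moment method inconclusive here.


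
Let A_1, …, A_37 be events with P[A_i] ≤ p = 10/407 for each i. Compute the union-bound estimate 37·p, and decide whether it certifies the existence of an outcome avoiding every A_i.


Union bound: P[∪_{i=1}^{37} A_i] ≤ Σ_i P[A_i] ≤ 37·p = 37·(10/407) = 10/11.
Numerically: 10/11 ≈ 0.9091.
Is 10/11 < 1? YES.
Since P[∪ A_i] ≤ 10/11 < 1, the complement has P[∩ A_i^c] ≥ 1 − 10/11 = 1/11 > 0, so some outcome avoids every A_i.

37·p = 10/11 ≈ 0.9091; existence CERTIFIED by the union bound.


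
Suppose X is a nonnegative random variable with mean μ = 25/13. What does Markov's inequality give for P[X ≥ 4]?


μ = E[X] = 25/13, a = 4.
Markov: P[X ≥ 4] ≤ μ/a = (25/13)/4 = 25/52.
Numerically: ≈ 0.4808.
(Since a = 4 > μ = 1.9231, the bound 25/52 is < 1 and informative.)

P[X ≥ 4] ≤ 25/52 ≈ 0.4808.


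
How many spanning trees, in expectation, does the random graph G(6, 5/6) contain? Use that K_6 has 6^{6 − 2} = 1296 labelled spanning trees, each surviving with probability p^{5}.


K_6 has 6^{6 − 2} = 1296 labelled spanning trees.
For each such spanning tree H, let X_H = 1 if all 5 edges of H are present in G. Then P[X_H = 1] = p^{5} = (5/6)^{5} = 3125/7776.
Summing the indicators: E[X] = Σ_H E[X_H] = 1296 · p^{5} = 1296 · 3125/7776 = 3125/6.
Numerically: E[X] ≈ 520.833.

E[X] = 1296 · (5/6)^{5} = 3125/6 ≈ 520.833.


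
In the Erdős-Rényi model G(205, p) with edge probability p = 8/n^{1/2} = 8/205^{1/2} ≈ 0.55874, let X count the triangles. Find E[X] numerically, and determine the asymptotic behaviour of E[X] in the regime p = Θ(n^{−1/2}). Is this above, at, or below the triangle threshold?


Number of potential triangles: C(205, 3) = 1414910.
Each occurs with probability p³ ≈ (0.55874)³ ≈ 1.7443723e-01.
By linearity: E[X] = C(205, 3)·p³ ≈ 1414910 · 1.7443723e-01 ≈ 246812.97415.
Since α = 1/2 < 1, p = c/n^{1/2} ≫ 1/n is above the triangle threshold p ~ 1/n. Asymptotically E[X] ~ (c³/6)·n^{3(1−α)} = (8³/6)·n^{1.5} → ∞; triangles are abundant w.h.p.

E[X] ≈ 246812.97415; in regime p = Θ(1/n^{1/2}) E[X] diverges (above the triangle threshold p ~ 1/n).


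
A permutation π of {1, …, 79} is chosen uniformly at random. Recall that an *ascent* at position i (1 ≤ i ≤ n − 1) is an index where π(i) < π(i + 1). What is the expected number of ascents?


Write X = Σ X_I over i = 1, …, 78, with X_I the indicator of one ascent.
There are 78 indicators.
For each fixed i, the pair (π(i), π(i+1)) is a uniformly random ordered pair of distinct values from {1, …, 79}; by symmetry P[π(i) < π(i+1)] = 1/2.
By linearity: E[X] = 78 · (1/2) = (79 − 1) · (1/2) = 39 ≈ 39.00000.

E[X] = 39 = 39.00000.


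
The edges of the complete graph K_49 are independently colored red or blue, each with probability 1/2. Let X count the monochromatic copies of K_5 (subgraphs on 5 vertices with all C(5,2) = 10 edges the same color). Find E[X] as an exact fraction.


Let X = Σ_S X_S over the C(49, 5) = 1906884 subsets S of size 5, where X_S = 1 if the K_5 on S is monochromatic.
For a fixed S, the K_5 on S has C(5, 2) = 10 edges. P[all 10 edges red] = (1/2)^10, and likewise for blue, so P[monochromatic] = 2·(1/2)^10 = 2^{1 − 10} = 1/512.
By linearity of expectation: E[X] = C(49, 5) · 2^{1 − 10} = 1906884 · 1/512 = 476721/128.
Numerically: E[X] ≈ 3724.383.

E[X] = C(49,5)·2^(1−C(5,2)) = 476721/128 ≈ 3724.383.


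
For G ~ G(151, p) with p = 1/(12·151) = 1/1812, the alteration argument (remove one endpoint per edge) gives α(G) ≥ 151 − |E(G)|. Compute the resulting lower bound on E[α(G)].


E[|E(G)|] = C(151, 2)·p = 11325 · (1/1812) = 25/4.
E[α(G)] ≥ n − E[|E(G)|] = 151 − 25/4 = 579/4.
Numerically: ≈ 144.750.
(This is only a lower bound; the true E[α(G)] may be larger.)

E[α(G)] ≥ 579/4 ≈ 144.750.


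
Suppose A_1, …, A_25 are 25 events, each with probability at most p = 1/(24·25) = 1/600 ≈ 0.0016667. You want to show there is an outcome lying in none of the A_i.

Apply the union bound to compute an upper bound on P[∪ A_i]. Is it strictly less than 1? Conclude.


Union bound: P[∪_{i=1}^{25} A_i] ≤ Σ_i P[A_i] ≤ 25·p = 25·(1/600) = 1/24.
Numerically: 1/24 ≈ 0.0416667.
Is 1/24 < 1? YES.
Since P[∪ A_i] ≤ 1/24 < 1, the complement has P[∩ A_i^c] ≥ 1 − 1/24 = 23/24 > 0, so some outcome avoids every A_i.

25·p = 1/24 ≈ 0.0416667; existence CERTIFIED by the union bound.


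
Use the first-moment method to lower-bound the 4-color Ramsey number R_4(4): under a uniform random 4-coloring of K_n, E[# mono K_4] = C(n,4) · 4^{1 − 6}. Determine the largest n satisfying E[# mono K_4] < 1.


We need C(n, 4) · 4^{1 − 6} < 1, i.e. C(n, 4) < 4^{6 − 1} = 1024.
Check values of n near the boundary:
  n = 9: C(9, 4) = 126; 126 < 1024? YES
  n = 10: C(10, 4) = 210; 210 < 1024? YES
  n = 11: C(11, 4) = 330; 330 < 1024? YES
  n = 12: C(12, 4) = 495; 495 < 1024? YES
  n = 13: C(13, 4) = 715; 715 < 1024? YES
  n = 14: C(14, 4) = 1001; 1001 < 1024? YES
  n = 15: C(15, 4) = 1365; 1365 < 1024? NO
  n = 16: C(16, 4) = 1820; 1820 < 1024? NO
  n = 17: C(17, 4) = 2380; 2380 < 1024? NO
The largest n with C(n, 4) < 1024 is n = 14 (where E[X] = 1001/1024 ≈ 0.9775391). Hence R_4(4) > 14, i.e. R_4(4) ≥ 15.

Largest n = 14; hence R_4(4) > 14.


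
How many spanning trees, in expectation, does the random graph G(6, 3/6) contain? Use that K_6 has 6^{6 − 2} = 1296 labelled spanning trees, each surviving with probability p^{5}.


K_6 has 6^{6 − 2} = 1296 labelled spanning trees.
For each such spanning tree H, let X_H = 1 if all 5 edges of H are present in G. Then P[X_H = 1] = p^{5} = (1/2)^{5} = 1/32.
Summing the indicators: E[X] = Σ_H E[X_H] = 1296 · p^{5} = 1296 · 1/32 = 81/2.
Numerically: E[X] ≈ 40.5.

E[X] = 1296 · (1/2)^{5} = 81/2 ≈ 40.5.


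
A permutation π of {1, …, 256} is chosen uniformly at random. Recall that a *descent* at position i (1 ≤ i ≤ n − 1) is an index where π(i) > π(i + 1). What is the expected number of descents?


Write X = Σ X_I over i = 1, …, 255, with X_I the indicator of one descent.
There are 255 indicators.
For each fixed i, the pair (π(i), π(i+1)) is a uniformly random ordered pair of distinct values from {1, …, 256}; by symmetry P[π(i) > π(i+1)] = 1/2.
By linearity: E[X] = 255 · (1/2) = (256 − 1) · (1/2) = 255/2 ≈ 127.500000.

E[X] = 255/2 = 127.500000.


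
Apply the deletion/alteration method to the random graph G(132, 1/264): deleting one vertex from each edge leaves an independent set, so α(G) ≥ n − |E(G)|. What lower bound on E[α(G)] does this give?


E[|E(G)|] = C(132, 2)·p = 8646 · (1/264) = 131/4.
E[α(G)] ≥ n − E[|E(G)|] = 132 − 131/4 = 397/4.
Numerically: ≈ 99.25000.
(This is only a lower bound; the true E[α(G)] may be larger.)

E[α(G)] ≥ 397/4 ≈ 99.25000.


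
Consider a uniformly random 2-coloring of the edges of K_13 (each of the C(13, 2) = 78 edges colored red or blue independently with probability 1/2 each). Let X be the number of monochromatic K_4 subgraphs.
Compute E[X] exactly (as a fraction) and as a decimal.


Let X = Σ_S X_S over the C(13, 4) = 715 subsets S of size 4, where X_S = 1 if the K_4 on S is monochromatic.
For a fixed S, the K_4 on S has C(4, 2) = 6 edges. P[all 6 edges red] = (1/2)^6, and likewise for blue, so P[monochromatic] = 2·(1/2)^6 = 2^{1 − 6} = 1/32.
By linearity of expectation: E[X] = C(13, 4) · 2^{1 − 6} = 715 · 1/32 = 715/32.
Numerically: E[X] ≈ 22.3438.

E[X] = C(13,4)·2^(1−C(4,2)) = 715/32 ≈ 22.3438.


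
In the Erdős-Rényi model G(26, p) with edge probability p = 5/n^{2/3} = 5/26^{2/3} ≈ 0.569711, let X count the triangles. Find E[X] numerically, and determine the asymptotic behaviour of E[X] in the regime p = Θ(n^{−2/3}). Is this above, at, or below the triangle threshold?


Number of potential triangles: C(26, 3) = 2600.
Each occurs with probability p³ ≈ (0.569711)³ ≈ 1.84911243e-01.
By linearity: E[X] = C(26, 3)·p³ ≈ 2600 · 1.84911243e-01 ≈ 480.769231.
Since α = 2/3 < 1, p = c/n^{2/3} ≫ 1/n is above the triangle threshold p ~ 1/n. Asymptotically E[X] ~ (c³/6)·n^{3(1−α)} = (5³/6)·n^{1} → ∞; triangles are abundant w.h.p.

E[X] ≈ 480.769231; in regime p = Θ(1/n^{2/3}) E[X] diverges (above the triangle threshold p ~ 1/n).


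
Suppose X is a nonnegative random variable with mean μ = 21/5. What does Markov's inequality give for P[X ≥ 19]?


μ = E[X] = 21/5, a = 19.
Markov: P[X ≥ 19] ≤ μ/a = (21/5)/19 = 21/95.
Numerically: ≈ 0.221.
(Since a = 19 > μ = 4.200, the bound 21/95 is < 1 and informative.)

P[X ≥ 19] ≤ 21/95 ≈ 0.221.


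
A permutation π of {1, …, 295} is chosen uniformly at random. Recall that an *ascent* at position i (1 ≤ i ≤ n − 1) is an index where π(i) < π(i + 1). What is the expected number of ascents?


Write X = Σ X_I over i = 1, …, 294, with X_I the indicator of one ascent.
There are 294 indicators.
For each fixed i, the pair (π(i), π(i+1)) is a uniformly random ordered pair of distinct values from {1, …, 295}; by symmetry P[π(i) < π(i+1)] = 1/2.
By linearity: E[X] = 294 · (1/2) = (295 − 1) · (1/2) = 147 ≈ 147.000.

E[X] = 147 = 147.000.


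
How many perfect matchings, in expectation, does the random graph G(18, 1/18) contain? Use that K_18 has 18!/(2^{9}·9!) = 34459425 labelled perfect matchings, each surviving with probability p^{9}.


K_18 has 18!/(2^{9}·9!) = 34459425 labelled perfect matchings.
For each such perfect matching H, let X_H = 1 if all 9 edges of H are present in G. Then P[X_H = 1] = p^{9} = (1/18)^{9} = 1/198359290368.
Summing the indicators: E[X] = Σ_H E[X_H] = 34459425 · p^{9} = 34459425 · 1/198359290368 = 425425/2448880128.
Numerically: E[X] ≈ 0.000174.

E[X] = 34459425 · (1/18)^{9} = 425425/2448880128 ≈ 0.000174.


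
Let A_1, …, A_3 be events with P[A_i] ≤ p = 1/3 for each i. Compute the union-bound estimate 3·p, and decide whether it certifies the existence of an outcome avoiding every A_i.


Union bound: P[∪_{i=1}^{3} A_i] ≤ Σ_i P[A_i] ≤ 3·p = 3·(1/3) = 1.
Numerically: 1 ≈ 1.00000.
Is 1 < 1? NO.
Since the bound 1 is ≥ 1, the union bound is uninformative here; it does NOT by itself certify existence.

3·p = 1 ≈ 1.00000; existence NOT certified by the union bound.


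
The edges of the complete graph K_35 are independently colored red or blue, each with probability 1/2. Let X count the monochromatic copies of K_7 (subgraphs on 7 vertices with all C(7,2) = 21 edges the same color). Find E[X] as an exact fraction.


Let X = Σ_S X_S over the C(35, 7) = 6724520 subsets S of size 7, where X_S = 1 if the K_7 on S is monochromatic.
For a fixed S, the K_7 on S has C(7, 2) = 21 edges. P[all 21 edges red] = (1/2)^21, and likewise for blue, so P[monochromatic] = 2·(1/2)^21 = 2^{1 − 21} = 1/1048576.
By linearity: E[X] = C(35, 7) · 2^{1 − 21} = 6724520 · 1/1048576 = 840565/131072.
Numerically: E[X] ≈ 6.413.

E[X] = C(35,7)·2^(1−C(7,2)) = 840565/131072 ≈ 6.413.


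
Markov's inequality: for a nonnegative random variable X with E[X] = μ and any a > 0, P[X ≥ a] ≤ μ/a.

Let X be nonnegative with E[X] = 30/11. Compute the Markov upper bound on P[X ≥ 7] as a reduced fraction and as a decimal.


μ = E[X] = 30/11, a = 7.
Markov: P[X ≥ 7] ≤ μ/a = (30/11)/7 = 30/77.
Numerically: ≈ 0.38961.
(Since a = 7 > μ = 2.72727, the bound 30/77 is < 1 and informative.)

P[X ≥ 7] ≤ 30/77 ≈ 0.38961.


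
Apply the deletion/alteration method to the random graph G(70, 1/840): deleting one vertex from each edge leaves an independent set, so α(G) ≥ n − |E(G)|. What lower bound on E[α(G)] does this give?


E[|E(G)|] = C(70, 2)·p = 2415 · (1/840) = 23/8.
E[α(G)] ≥ n − E[|E(G)|] = 70 − 23/8 = 537/8.
Numerically: ≈ 67.125000.
(This is only a lower bound; the true E[α(G)] may be larger.)

E[α(G)] ≥ 537/8 ≈ 67.125000.


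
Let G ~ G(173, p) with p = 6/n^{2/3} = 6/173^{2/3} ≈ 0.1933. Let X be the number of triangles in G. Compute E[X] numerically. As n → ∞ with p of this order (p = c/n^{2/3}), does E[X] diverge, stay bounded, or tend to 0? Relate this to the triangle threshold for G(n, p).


Number of potential triangles: C(173, 3) = 848046.
Each occurs with probability p³ ≈ (0.1933)³ ≈ 7.217080e-03.
By linearity: E[X] = C(173, 3)·p³ ≈ 848046 · 7.217080e-03 ≈ 6120.4162.
Since α = 2/3 < 1, p = c/n^{2/3} ≫ 1/n is above the triangle threshold p ~ 1/n. Asymptotically E[X] ~ (c³/6)·n^{3(1−α)} = (6³/6)·n^{1} → ∞; triangles are abundant w.h.p.

E[X] ≈ 6120.4162; in regime p = Θ(1/n^{2/3}) E[X] diverges (above the triangle threshold p ~ 1/n).


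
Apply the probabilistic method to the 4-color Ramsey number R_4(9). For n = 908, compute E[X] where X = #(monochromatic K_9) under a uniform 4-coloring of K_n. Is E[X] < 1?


E[X] = C(908, 9) · 4^{1 − 36} = 1111058428637338083100 · 4^{−35} = 1111058428637338083100/1180591620717411303424.
As a reduced fraction: E[X] = 277764607159334520775/295147905179352825856 ≈ 0.9411031.
Is E[X] < 1? YES.
Since E[X] < 1, there exists a 4-coloring of K_{908} with no monochromatic K_9; hence R_4(9) > 908.

E[X] = 277764607159334520775/295147905179352825856 ≈ 0.9411031; E[X] < 1, so R_4(9) > 908.


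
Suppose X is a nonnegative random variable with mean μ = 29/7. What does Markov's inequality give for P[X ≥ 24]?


μ = E[X] = 29/7, a = 24.
Markov: P[X ≥ 24] ≤ μ/a = (29/7)/24 = 29/168.
Numerically: ≈ 0.1726.
(Since a = 24 > μ = 4.1429, the bound 29/168 is < 1 and informative.)

P[X ≥ 24] ≤ 29/168 ≈ 0.1726.


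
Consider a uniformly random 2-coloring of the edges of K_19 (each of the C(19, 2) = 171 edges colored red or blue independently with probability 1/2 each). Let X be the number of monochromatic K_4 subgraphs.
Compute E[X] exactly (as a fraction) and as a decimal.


Let X = Σ_S X_S over the C(19, 4) = 3876 subsets S of size 4, where X_S = 1 if the K_4 on S is monochromatic.
For a fixed S, the K_4 on S has C(4, 2) = 6 edges. P[all 6 edges red] = (1/2)^6, and likewise for blue, so P[monochromatic] = 2·(1/2)^6 = 2^{1 − 6} = 1/32.
By linearity of expectation: E[X] = C(19, 4) · 2^{1 − 6} = 3876 · 1/32 = 969/8.
Numerically: E[X] ≈ 121.125000.

E[X] = C(19,4)·2^(1−C(4,2)) = 969/8 ≈ 121.125000.


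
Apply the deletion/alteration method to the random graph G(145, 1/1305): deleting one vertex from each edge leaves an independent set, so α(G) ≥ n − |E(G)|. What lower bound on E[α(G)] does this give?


E[|E(G)|] = C(145, 2)·p = 10440 · (1/1305) = 8.
E[α(G)] ≥ n − E[|E(G)|] = 145 − 8 = 137.
Numerically: ≈ 137.0000.
(This is only a lower bound; the true E[α(G)] may be larger.)

E[α(G)] ≥ 137 ≈ 137.0000.


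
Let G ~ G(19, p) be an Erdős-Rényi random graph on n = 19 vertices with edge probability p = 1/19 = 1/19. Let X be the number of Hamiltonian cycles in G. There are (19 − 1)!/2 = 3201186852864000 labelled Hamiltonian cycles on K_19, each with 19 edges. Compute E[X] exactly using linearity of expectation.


K_19 has (19 − 1)!/2 = 3201186852864000 labelled Hamiltonian cycles.
For each such Hamiltonian cycle H, let X_H = 1 if all 19 edges of H are present in G. Then P[X_H = 1] = p^{19} = (1/19)^{19} = 1/1978419655660313589123979.
By linearity: E[X] = Σ_H E[X_H] = 3201186852864000 · p^{19} = 3201186852864000 · 1/1978419655660313589123979 = 3201186852864000/1978419655660313589123979.
Numerically: E[X] ≈ 1.61805e-09.

E[X] = 3201186852864000 · (1/19)^{19} = 3201186852864000/1978419655660313589123979 ≈ 1.61805e-09.


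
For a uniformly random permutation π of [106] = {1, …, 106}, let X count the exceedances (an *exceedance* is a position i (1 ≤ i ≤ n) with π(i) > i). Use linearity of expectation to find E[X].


Write X = Σ_{i=1}^{106} X_i, where X_i = 1_{π(i) > i}.
For each fixed i, π(i) is uniform over {1, …, 106} (marginal of a uniform permutation), so P[π(i) > i] = (n − i)/n. Summing: Σ_{i=1}^{106} (n − i)/n = (0 + 1 + … + 105)/106 = 106(106 − 1)/(2·106) = (106 − 1)/2.
Hence E[X] = Σ_{i=1}^{106} (106 − i)/106 = 105/2 ≈ 52.500.

E[X] = 105/2 = 52.500.


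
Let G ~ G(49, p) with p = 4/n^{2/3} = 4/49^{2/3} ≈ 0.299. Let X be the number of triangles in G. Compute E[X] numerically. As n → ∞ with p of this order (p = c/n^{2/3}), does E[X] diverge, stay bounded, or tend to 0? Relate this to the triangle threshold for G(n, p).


Number of potential triangles: C(49, 3) = 18424.
Each occurs with probability p³ ≈ (0.299)³ ≈ 2.66556e-02.
By linearity: E[X] = C(49, 3)·p³ ≈ 18424 · 2.66556e-02 ≈ 491.102.
Since α = 2/3 < 1, p = c/n^{2/3} ≫ 1/n is above the triangle threshold p ~ 1/n. Asymptotically E[X] ~ (c³/6)·n^{3(1−α)} = (4³/6)·n^{1} → ∞; triangles are abundant w.h.p.

E[X] ≈ 491.102; in regime p = Θ(1/n^{2/3}) E[X] diverges (above the triangle threshold p ~ 1/n).


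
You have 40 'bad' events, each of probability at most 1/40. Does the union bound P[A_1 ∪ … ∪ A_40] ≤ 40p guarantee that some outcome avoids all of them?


Union bound: P[∪_{i=1}^{40} A_i] ≤ Σ_i P[A_i] ≤ 40·p = 40·(1/40) = 1.
Numerically: 1 ≈ 1.000.
Is 1 < 1? NO.
Since the bound 1 is ≥ 1, the union bound is uninformative here; it does NOT by itself certify existence.

40·p = 1 ≈ 1.000; existence NOT certified by the union bound.


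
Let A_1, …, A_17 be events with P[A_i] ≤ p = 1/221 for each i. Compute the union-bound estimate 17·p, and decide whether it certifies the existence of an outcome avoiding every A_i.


Union bound: P[∪_{i=1}^{17} A_i] ≤ Σ_i P[A_i] ≤ 17·p = 17·(1/221) = 1/13.
Numerically: 1/13 ≈ 0.076923.
Is 1/13 < 1? YES.
Since P[∪ A_i] ≤ 1/13 < 1, the complement has P[∩ A_i^c] ≥ 1 − 1/13 = 12/13 > 0, so some outcome avoids every A_i.

17·p = 1/13 ≈ 0.076923; existence CERTIFIED by the union bound.


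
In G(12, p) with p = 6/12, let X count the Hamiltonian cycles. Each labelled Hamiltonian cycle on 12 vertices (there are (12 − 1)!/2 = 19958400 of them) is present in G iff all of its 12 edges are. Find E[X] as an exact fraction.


K_12 has (12 − 1)!/2 = 19958400 labelled Hamiltonian cycles.
For each such Hamiltonian cycle H, let X_H = 1 if all 12 edges of H are present in G. Then P[X_H = 1] = p^{12} = (1/2)^{12} = 1/4096.
Summing the indicators: E[X] = Σ_H E[X_H] = 19958400 · p^{12} = 19958400 · 1/4096 = 155925/32.
Numerically: E[X] ≈ 4.87e+03.

E[X] = 19958400 · (1/2)^{12} = 155925/32 ≈ 4.87e+03.


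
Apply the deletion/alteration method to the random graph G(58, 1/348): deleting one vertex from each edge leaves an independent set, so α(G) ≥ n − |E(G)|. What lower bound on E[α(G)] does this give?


E[|E(G)|] = C(58, 2)·p = 1653 · (1/348) = 19/4.
E[α(G)] ≥ n − E[|E(G)|] = 58 − 19/4 = 213/4.
Numerically: ≈ 53.25000.
(This is only a lower bound; the true E[α(G)] may be larger.)

E[α(G)] ≥ 213/4 ≈ 53.25000.


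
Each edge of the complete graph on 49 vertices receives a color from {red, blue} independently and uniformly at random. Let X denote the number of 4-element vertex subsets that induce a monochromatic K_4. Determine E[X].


Let X = Σ_S X_S over the C(49, 4) = 211876 subsets S of size 4, where X_S = 1 if the K_4 on S is monochromatic.
For a fixed S, the K_4 on S has C(4, 2) = 6 edges. P[all 6 edges red] = (1/2)^6, and likewise for blue, so P[monochromatic] = 2·(1/2)^6 = 2^{1 − 6} = 1/32.
By linearity of expectation: E[X] = C(49, 4) · 2^{1 − 6} = 211876 · 1/32 = 52969/8.
Numerically: E[X] ≈ 6621.12500.

E[X] = C(49,4)·2^(1−C(4,2)) = 52969/8 ≈ 6621.12500.


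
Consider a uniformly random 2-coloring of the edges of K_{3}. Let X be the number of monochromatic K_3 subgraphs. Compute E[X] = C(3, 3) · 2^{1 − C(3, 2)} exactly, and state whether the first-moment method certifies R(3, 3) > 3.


E[X] = C(3, 3) · 2^{1 − 3} = 1 · 2^{−2} = 1/4.
As a reduced fraction: E[X] = 1/4 ≈ 0.250.
Is E[X] < 1? YES.
Since E[X] < 1, there exists a 2-coloring of K_{3} with no monochromatic K_3; hence R(3, 3) > 3.

E[X] = 1/4 ≈ 0.250; E[X] < 1, so R(3, 3) > 3.


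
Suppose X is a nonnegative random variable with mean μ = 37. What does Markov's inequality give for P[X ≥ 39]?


μ = E[X] = 37, a = 39.
Markov: P[X ≥ 39] ≤ μ/a = (37)/39 = 37/39.
Numerically: ≈ 0.949.
(Since a = 39 > μ = 37.000, the bound 37/39 is < 1 and informative.)

P[X ≥ 39] ≤ 37/39 ≈ 0.949.


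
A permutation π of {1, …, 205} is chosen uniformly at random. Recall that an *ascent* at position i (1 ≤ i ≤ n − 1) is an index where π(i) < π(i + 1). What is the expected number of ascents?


Write X = Σ X_I over i = 1, …, 204, with X_I the indicator of one ascent.
There are 204 indicators.
For each fixed i, the pair (π(i), π(i+1)) is a uniformly random ordered pair of distinct values from {1, …, 205}; by symmetry P[π(i) < π(i+1)] = 1/2.
By linearity: E[X] = 204 · (1/2) = (205 − 1) · (1/2) = 102 ≈ 102.000.

E[X] = 102 = 102.000.


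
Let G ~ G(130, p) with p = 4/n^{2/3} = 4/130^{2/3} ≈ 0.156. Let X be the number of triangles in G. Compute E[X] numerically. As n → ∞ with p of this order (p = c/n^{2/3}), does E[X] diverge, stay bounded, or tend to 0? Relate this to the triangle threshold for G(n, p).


Number of potential triangles: C(130, 3) = 357760.
Each occurs with probability p³ ≈ (0.156)³ ≈ 3.78698e-03.
By linearity: E[X] = C(130, 3)·p³ ≈ 357760 · 3.78698e-03 ≈ 1354.831.
Since α = 2/3 < 1, p = c/n^{2/3} ≫ 1/n is above the triangle threshold p ~ 1/n. Asymptotically E[X] ~ (c³/6)·n^{3(1−α)} = (4³/6)·n^{1} → ∞; triangles are abundant w.h.p.

E[X] ≈ 1354.831; in regime p = Θ(1/n^{2/3}) E[X] diverges (above the triangle threshold p ~ 1/n).


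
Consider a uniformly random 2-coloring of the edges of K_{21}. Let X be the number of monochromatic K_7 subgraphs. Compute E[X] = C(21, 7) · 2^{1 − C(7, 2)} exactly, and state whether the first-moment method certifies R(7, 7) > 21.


E[X] = C(21, 7) · 2^{1 − 21} = 116280 · 2^{−20} = 116280/1048576.
As a reduced fraction: E[X] = 14535/131072 ≈ 0.1108932.
Is E[X] < 1? YES.
Since E[X] < 1, there exists a 2-coloring of K_{21} with no monochromatic K_7; hence R(7, 7) > 21.

E[X] = 14535/131072 ≈ 0.1108932; E[X] < 1, so R(7, 7) > 21.


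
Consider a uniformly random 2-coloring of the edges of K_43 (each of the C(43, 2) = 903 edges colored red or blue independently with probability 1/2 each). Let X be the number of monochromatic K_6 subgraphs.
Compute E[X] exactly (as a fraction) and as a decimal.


Let X = Σ_S X_S over the C(43, 6) = 6096454 subsets S of size 6, where X_S = 1 if the K_6 on S is monochromatic.
For a fixed S, the K_6 on S has C(6, 2) = 15 edges. P[all 15 edges red] = (1/2)^15, and likewise for blue, so P[monochromatic] = 2·(1/2)^15 = 2^{1 − 15} = 1/16384.
Summing: E[X] = C(43, 6) · 2^{1 − 15} = 6096454 · 1/16384 = 3048227/8192.
Numerically: E[X] ≈ 372.09802.

E[X] = C(43,6)·2^(1−C(6,2)) = 3048227/8192 ≈ 372.09802.


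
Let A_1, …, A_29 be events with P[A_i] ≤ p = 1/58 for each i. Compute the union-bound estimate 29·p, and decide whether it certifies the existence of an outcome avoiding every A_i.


Union bound: P[∪_{i=1}^{29} A_i] ≤ Σ_i P[A_i] ≤ 29·p = 29·(1/58) = 1/2.
Numerically: 1/2 ≈ 0.50000.
Is 1/2 < 1? YES.
Since P[∪ A_i] ≤ 1/2 < 1, the complement has P[∩ A_i^c] ≥ 1 − 1/2 = 1/2 > 0, so some outcome avoids every A_i.

29·p = 1/2 ≈ 0.50000; existence CERTIFIED by the union bound.


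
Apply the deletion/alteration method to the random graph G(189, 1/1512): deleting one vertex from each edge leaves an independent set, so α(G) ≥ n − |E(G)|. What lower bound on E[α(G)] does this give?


E[|E(G)|] = C(189, 2)·p = 17766 · (1/1512) = 47/4.
E[α(G)] ≥ n − E[|E(G)|] = 189 − 47/4 = 709/4.
Numerically: ≈ 177.2500.
(This is only a lower bound; the true E[α(G)] may be larger.)

E[α(G)] ≥ 709/4 ≈ 177.2500.


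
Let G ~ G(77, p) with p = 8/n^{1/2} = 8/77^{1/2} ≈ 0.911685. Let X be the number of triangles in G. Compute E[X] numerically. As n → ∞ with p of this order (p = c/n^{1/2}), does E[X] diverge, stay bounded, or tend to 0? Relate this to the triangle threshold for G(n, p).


Number of potential triangles: C(77, 3) = 73150.
Each occurs with probability p³ ≈ (0.911685)³ ≈ 7.57763833e-01.
By linearity: E[X] = C(77, 3)·p³ ≈ 73150 · 7.57763833e-01 ≈ 55430.424390.
Since α = 1/2 < 1, p = c/n^{1/2} ≫ 1/n is above the triangle threshold p ~ 1/n. Asymptotically E[X] ~ (c³/6)·n^{3(1−α)} = (8³/6)·n^{1.5} → ∞; triangles are abundant w.h.p.

E[X] ≈ 55430.424390; in regime p = Θ(1/n^{1/2}) E[X] diverges (above the triangle threshold p ~ 1/n).


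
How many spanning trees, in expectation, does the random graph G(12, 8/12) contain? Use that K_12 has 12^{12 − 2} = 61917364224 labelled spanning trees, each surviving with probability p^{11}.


K_12 has 12^{12 − 2} = 61917364224 labelled spanning trees.
For each such spanning tree H, let X_H = 1 if all 11 edges of H are present in G. Then P[X_H = 1] = p^{11} = (2/3)^{11} = 2048/177147.
By linearity of expectation: E[X] = Σ_H E[X_H] = 61917364224 · p^{11} = 61917364224 · 2048/177147 = 2147483648/3.
Numerically: E[X] ≈ 7.15828e+08.

E[X] = 61917364224 · (2/3)^{11} = 2147483648/3 ≈ 7.15828e+08.


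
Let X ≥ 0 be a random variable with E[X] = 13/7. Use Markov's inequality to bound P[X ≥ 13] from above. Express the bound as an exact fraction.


μ = E[X] = 13/7, a = 13.
Markov: P[X ≥ 13] ≤ μ/a = (13/7)/13 = 1/7.
Numerically: ≈ 0.142857.
(Since a = 13 > μ = 1.857143, the bound 1/7 is < 1 and informative.)

P[X ≥ 13] ≤ 1/7 ≈ 0.142857.


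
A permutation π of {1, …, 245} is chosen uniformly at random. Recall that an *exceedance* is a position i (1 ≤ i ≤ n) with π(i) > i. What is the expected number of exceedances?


Write X = Σ_{i=1}^{245} X_i, where X_i = 1_{π(i) > i}.
For each fixed i, π(i) is uniform over {1, …, 245} (marginal of a uniform permutation), so P[π(i) > i] = (n − i)/n. Summing: Σ_{i=1}^{245} (n − i)/n = (0 + 1 + … + 244)/245 = 245(245 − 1)/(2·245) = (245 − 1)/2.
Hence E[X] = Σ_{i=1}^{245} (245 − i)/245 = 122 ≈ 122.0000.

E[X] = 122 = 122.0000.


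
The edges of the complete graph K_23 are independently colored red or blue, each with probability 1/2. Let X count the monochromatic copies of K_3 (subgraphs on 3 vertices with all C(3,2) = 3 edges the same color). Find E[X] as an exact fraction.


Let X = Σ_S X_S over the C(23, 3) = 1771 subsets S of size 3, where X_S = 1 if the K_3 on S is monochromatic.
For a fixed S, the K_3 on S has C(3, 2) = 3 edges. P[all 3 edges red] = (1/2)^3, and likewise for blue, so P[monochromatic] = 2·(1/2)^3 = 2^{1 − 3} = 1/4.
By linearity: E[X] = C(23, 3) · 2^{1 − 3} = 1771 · 1/4 = 1771/4.
Numerically: E[X] ≈ 442.7500.

E[X] = C(23,3)·2^(1−C(3,2)) = 1771/4 ≈ 442.7500.


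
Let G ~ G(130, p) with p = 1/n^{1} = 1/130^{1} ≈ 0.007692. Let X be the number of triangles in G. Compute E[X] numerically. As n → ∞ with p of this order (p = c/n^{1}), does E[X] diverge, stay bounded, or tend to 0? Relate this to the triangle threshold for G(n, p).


Number of potential triangles: C(130, 3) = 357760.
Each occurs with probability p³ ≈ (0.007692)³ ≈ 4.551661e-07.
By linearity: E[X] = C(130, 3)·p³ ≈ 357760 · 4.551661e-07 ≈ 0.1628.
Here α = 1, so p = 1/n is exactly at the triangle threshold p ~ 1/n. Asymptotically E[X] → c³/6 = 1³/6 = 1/6 ≈ 0.1667, a bounded constant. In this regime the triangle count is asymptotically Poisson(c³/6).

E[X] ≈ 0.1628; in regime p = Θ(1/n^{1}) E[X] stays bounded (at the triangle threshold p ~ 1/n).


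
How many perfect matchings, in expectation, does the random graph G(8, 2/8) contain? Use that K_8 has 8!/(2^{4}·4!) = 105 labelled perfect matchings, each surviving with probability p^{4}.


K_8 has 8!/(2^{4}·4!) = 105 labelled perfect matchings.
For each such perfect matching H, let X_H = 1 if all 4 edges of H are present in G. Then P[X_H = 1] = p^{4} = (1/4)^{4} = 1/256.
By linearity: E[X] = Σ_H E[X_H] = 105 · p^{4} = 105 · 1/256 = 105/256.
Numerically: E[X] ≈ 0.41016.

E[X] = 105 · (1/4)^{4} = 105/256 ≈ 0.41016.


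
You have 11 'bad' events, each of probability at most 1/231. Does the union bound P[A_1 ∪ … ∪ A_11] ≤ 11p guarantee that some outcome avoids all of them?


Union bound: P[∪_{i=1}^{11} A_i] ≤ Σ_i P[A_i] ≤ 11·p = 11·(1/231) = 1/21.
Numerically: 1/21 ≈ 0.0476190.
Is 1/21 < 1? YES.
Since P[∪ A_i] ≤ 1/21 < 1, the complement has P[∩ A_i^c] ≥ 1 − 1/21 = 20/21 > 0, so some outcome avoids every A_i.

11·p = 1/21 ≈ 0.0476190; existence CERTIFIED by the union bound.


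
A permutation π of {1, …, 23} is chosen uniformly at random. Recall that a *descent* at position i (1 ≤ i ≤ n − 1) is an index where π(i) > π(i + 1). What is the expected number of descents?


Write X = Σ X_I over i = 1, …, 22, with X_I the indicator of one descent.
There are 22 indicators.
For each fixed i, the pair (π(i), π(i+1)) is a uniformly random ordered pair of distinct values from {1, …, 23}; by symmetry P[π(i) > π(i+1)] = 1/2.
By linearity: E[X] = 22 · (1/2) = (23 − 1) · (1/2) = 11 ≈ 11.0000.

E[X] = 11 = 11.0000.


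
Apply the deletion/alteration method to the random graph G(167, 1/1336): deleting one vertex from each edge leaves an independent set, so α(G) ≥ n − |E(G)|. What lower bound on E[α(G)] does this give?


E[|E(G)|] = C(167, 2)·p = 13861 · (1/1336) = 83/8.
E[α(G)] ≥ n − E[|E(G)|] = 167 − 83/8 = 1253/8.
Numerically: ≈ 156.625000.
(This is only a lower bound; the true E[α(G)] may be larger.)

E[α(G)] ≥ 1253/8 ≈ 156.625000.


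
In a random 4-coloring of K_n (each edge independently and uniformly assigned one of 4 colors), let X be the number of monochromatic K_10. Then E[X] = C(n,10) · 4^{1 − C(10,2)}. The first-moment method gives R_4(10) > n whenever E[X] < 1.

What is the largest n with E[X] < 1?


We need C(n, 10) · 4^{1 − 45} < 1, i.e. C(n, 10) < 4^{45 − 1} = 309485009821345068724781056.
Check values of n near the boundary:
  n = 2021: C(2021, 10) = 306347841644770462864800616; 306347841644770462864800616 < 309485009821345068724781056? YES
  n = 2022: C(2022, 10) = 307870445231474093395937796; 307870445231474093395937796 < 309485009821345068724781056? YES
  n = 2023: C(2023, 10) = 309399856285778485315440716; 309399856285778485315440716 < 309485009821345068724781056? YES
  n = 2024: C(2024, 10) = 310936101848269937576192656; 310936101848269937576192656 < 309485009821345068724781056? NO
  n = 2025: C(2025, 10) = 312479209053472269772600560; 312479209053472269772600560 < 309485009821345068724781056? NO
  n = 2026: C(2026, 10) = 314029205130126398094885285; 314029205130126398094885285 < 309485009821345068724781056? NO
The largest n with C(n, 10) < 309485009821345068724781056 is n = 2023 (where E[X] = 77349964071444621328860179/77371252455336267181195264 ≈ 1.000). Hence R_4(10) > 2023, i.e. R_4(10) ≥ 2024.

Largest n = 2023; hence R_4(10) > 2023.


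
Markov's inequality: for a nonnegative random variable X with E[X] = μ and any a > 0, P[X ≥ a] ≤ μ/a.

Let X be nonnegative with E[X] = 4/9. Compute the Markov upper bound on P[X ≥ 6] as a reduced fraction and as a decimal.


μ = E[X] = 4/9, a = 6.
Markov: P[X ≥ 6] ≤ μ/a = (4/9)/6 = 2/27.
Numerically: ≈ 0.07407.
(Since a = 6 > μ = 0.44444, the bound 2/27 is < 1 and informative.)

P[X ≥ 6] ≤ 2/27 ≈ 0.07407.


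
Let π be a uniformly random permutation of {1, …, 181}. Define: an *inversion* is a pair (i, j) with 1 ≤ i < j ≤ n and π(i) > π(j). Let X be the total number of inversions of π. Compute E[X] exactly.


Write X = Σ X_I over the C(181, 2) = 16290 pairs i < j, with X_I the indicator of one inversion.
There are 16290 indicators.
For each fixed pair i < j, the values π(i) and π(j) are two distinct elements of {1, …, 181} in uniformly random order; by symmetry P[π(i) > π(j)] = 1/2.
By linearity: E[X] = 16290 · (1/2) = C(181, 2) · (1/2) = 16290/2 = 8145 ≈ 8145.00000.

E[X] = 8145 = 8145.00000.


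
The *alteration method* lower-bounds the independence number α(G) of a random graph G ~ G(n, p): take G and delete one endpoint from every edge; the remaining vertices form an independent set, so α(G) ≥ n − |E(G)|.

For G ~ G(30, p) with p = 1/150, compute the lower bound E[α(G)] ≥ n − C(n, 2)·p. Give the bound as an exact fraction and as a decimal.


E[|E(G)|] = C(30, 2)·p = 435 · (1/150) = 29/10.
E[α(G)] ≥ n − E[|E(G)|] = 30 − 29/10 = 271/10.
Numerically: ≈ 27.100000.
(This is only a lower bound; the true E[α(G)] may be larger.)

E[α(G)] ≥ 271/10 ≈ 27.100000.


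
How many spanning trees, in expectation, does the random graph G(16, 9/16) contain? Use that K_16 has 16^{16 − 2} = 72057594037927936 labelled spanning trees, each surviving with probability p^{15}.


K_16 has 16^{16 − 2} = 72057594037927936 labelled spanning trees.
For each such spanning tree H, let X_H = 1 if all 15 edges of H are present in G. Then P[X_H = 1] = p^{15} = (9/16)^{15} = 205891132094649/1152921504606846976.
By linearity: E[X] = Σ_H E[X_H] = 72057594037927936 · p^{15} = 72057594037927936 · 205891132094649/1152921504606846976 = 205891132094649/16.
Numerically: E[X] ≈ 1.287e+13.

E[X] = 72057594037927936 · (9/16)^{15} = 205891132094649/16 ≈ 1.287e+13.


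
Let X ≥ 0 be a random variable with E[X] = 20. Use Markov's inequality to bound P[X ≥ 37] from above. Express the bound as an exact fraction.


μ = E[X] = 20, a = 37.
Markov: P[X ≥ 37] ≤ μ/a = (20)/37 = 20/37.
Numerically: ≈ 0.540541.
(Since a = 37 > μ = 20.000000, the bound 20/37 is < 1 and informative.)

P[X ≥ 37] ≤ 20/37 ≈ 0.540541.


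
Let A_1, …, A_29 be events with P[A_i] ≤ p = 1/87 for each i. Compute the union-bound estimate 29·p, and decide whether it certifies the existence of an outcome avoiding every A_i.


Union bound: P[∪_{i=1}^{29} A_i] ≤ Σ_i P[A_i] ≤ 29·p = 29·(1/87) = 1/3.
Numerically: 1/3 ≈ 0.333.
Is 1/3 < 1? YES.
Since P[∪ A_i] ≤ 1/3 < 1, the complement has P[∩ A_i^c] ≥ 1 − 1/3 = 2/3 > 0, so some outcome avoids every A_i.

29·p = 1/3 ≈ 0.333; existence CERTIFIED by the union bound.


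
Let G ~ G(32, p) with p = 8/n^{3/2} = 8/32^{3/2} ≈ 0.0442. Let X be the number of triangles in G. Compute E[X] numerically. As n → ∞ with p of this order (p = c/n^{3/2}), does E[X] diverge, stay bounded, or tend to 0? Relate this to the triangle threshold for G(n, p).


Number of potential triangles: C(32, 3) = 4960.
Each occurs with probability p³ ≈ (0.0442)³ ≈ 8.63167e-05.
By linearity: E[X] = C(32, 3)·p³ ≈ 4960 · 8.63167e-05 ≈ 0.428.
Since α = 3/2 > 1, p = c/n^{3/2} = o(1/n) is below the triangle threshold p ~ 1/n. Asymptotically E[X] ~ (c³/6)·n^{3(1−α)} = (8³/6)·n^{-1.5} → 0, so by Markov's inequality G has no triangles w.h.p.

E[X] ≈ 0.428; in regime p = Θ(1/n^{3/2}) E[X] tends to 0 (below the triangle threshold p ~ 1/n).


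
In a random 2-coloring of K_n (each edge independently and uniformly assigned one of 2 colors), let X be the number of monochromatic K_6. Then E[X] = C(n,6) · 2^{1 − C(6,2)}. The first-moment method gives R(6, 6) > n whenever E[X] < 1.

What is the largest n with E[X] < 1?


We need C(n, 6) · 2^{1 − 15} < 1, i.e. C(n, 6) < 2^{15 − 1} = 16384.
Check values of n near the boundary:
  n = 11: C(11, 6) = 462; 462 < 16384? YES
  n = 12: C(12, 6) = 924; 924 < 16384? YES
  n = 13: C(13, 6) = 1716; 1716 < 16384? YES
  n = 14: C(14, 6) = 3003; 3003 < 16384? YES
  n = 15: C(15, 6) = 5005; 5005 < 16384? YES
  n = 16: C(16, 6) = 8008; 8008 < 16384? YES
  n = 17: C(17, 6) = 12376; 12376 < 16384? YES
  n = 18: C(18, 6) = 18564; 18564 < 16384? NO
  n = 19: C(19, 6) = 27132; 27132 < 16384? NO
The largest n with C(n, 6) < 16384 is n = 17 (where E[X] = 1547/2048 ≈ 0.7553711). Hence R(6, 6) > 17, i.e. R(6, 6) ≥ 18.

Largest n = 17; hence R(6, 6) > 17.


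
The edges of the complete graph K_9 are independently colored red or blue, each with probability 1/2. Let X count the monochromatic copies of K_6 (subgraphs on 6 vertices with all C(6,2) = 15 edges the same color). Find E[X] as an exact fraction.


Let X = Σ_S X_S over the C(9, 6) = 84 subsets S of size 6, where X_S = 1 if the K_6 on S is monochromatic.
For a fixed S, the K_6 on S has C(6, 2) = 15 edges. P[all 15 edges red] = (1/2)^15, and likewise for blue, so P[monochromatic] = 2·(1/2)^15 = 2^{1 − 15} = 1/16384.
By linearity: E[X] = C(9, 6) · 2^{1 − 15} = 84 · 1/16384 = 21/4096.
Numerically: E[X] ≈ 0.00513.

E[X] = C(9,6)·2^(1−C(6,2)) = 21/4096 ≈ 0.00513.


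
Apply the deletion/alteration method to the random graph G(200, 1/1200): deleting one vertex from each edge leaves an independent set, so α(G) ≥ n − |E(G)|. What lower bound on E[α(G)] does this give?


E[|E(G)|] = C(200, 2)·p = 19900 · (1/1200) = 199/12.
E[α(G)] ≥ n − E[|E(G)|] = 200 − 199/12 = 2201/12.
Numerically: ≈ 183.41667.
(This is only a lower bound; the true E[α(G)] may be larger.)

E[α(G)] ≥ 2201/12 ≈ 183.41667.


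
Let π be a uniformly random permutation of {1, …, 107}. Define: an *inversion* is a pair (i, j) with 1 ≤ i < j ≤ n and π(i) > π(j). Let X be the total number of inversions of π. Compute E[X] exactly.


Write X = Σ X_I over the C(107, 2) = 5671 pairs i < j, with X_I the indicator of one inversion.
There are 5671 indicators.
For each fixed pair i < j, the values π(i) and π(j) are two distinct elements of {1, …, 107} in uniformly random order; by symmetry P[π(i) > π(j)] = 1/2.
By linearity: E[X] = 5671 · (1/2) = C(107, 2) · (1/2) = 5671/2 = 5671/2 ≈ 2835.500000.

E[X] = 5671/2 = 2835.500000.


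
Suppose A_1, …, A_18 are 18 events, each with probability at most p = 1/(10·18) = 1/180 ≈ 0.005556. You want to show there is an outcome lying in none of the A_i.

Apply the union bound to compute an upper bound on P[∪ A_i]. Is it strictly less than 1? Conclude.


Union bound: P[∪_{i=1}^{18} A_i] ≤ Σ_i P[A_i] ≤ 18·p = 18·(1/180) = 1/10.
Numerically: 1/10 ≈ 0.100000.
Is 1/10 < 1? YES.
Since P[∪ A_i] ≤ 1/10 < 1, the complement has P[∩ A_i^c] ≥ 1 − 1/10 = 9/10 > 0, so some outcome avoids every A_i.

18·p = 1/10 ≈ 0.100000; existence CERTIFIED by the union bound.


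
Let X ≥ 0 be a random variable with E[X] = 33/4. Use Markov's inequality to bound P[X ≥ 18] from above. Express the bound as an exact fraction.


μ = E[X] = 33/4, a = 18.
Markov: P[X ≥ 18] ≤ μ/a = (33/4)/18 = 11/24.
Numerically: ≈ 0.458.
(Since a = 18 > μ = 8.250, the bound 11/24 is < 1 and informative.)

P[X ≥ 18] ≤ 11/24 ≈ 0.458.


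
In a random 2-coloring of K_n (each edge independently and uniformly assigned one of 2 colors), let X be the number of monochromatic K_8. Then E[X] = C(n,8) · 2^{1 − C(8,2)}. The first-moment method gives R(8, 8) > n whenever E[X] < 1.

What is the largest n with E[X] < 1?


We need C(n, 8) · 2^{1 − 28} < 1, i.e. C(n, 8) < 2^{28 − 1} = 134217728.
Check values of n near the boundary:
  n = 40: C(40, 8) = 76904685; 76904685 < 134217728? YES
  n = 41: C(41, 8) = 95548245; 95548245 < 134217728? YES
  n = 42: C(42, 8) = 118030185; 118030185 < 134217728? YES
  n = 43: C(43, 8) = 145008513; 145008513 < 134217728? NO
The largest n with C(n, 8) < 134217728 is n = 42 (where E[X] = 118030185/134217728 ≈ 0.87939). Hence R(8, 8) > 42, i.e. R(8, 8) ≥ 43.

Largest n = 42; hence R(8, 8) > 42.
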